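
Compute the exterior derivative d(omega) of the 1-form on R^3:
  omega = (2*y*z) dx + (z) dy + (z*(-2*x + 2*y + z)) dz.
d(omega) = (-2*z) dx ∧ dy + (-2*y - 2*z) dx ∧ dz + (2*z - 1) dy ∧ dz

For a 1-form omega = sum_i f_i dx_i, the exterior derivative is
  d(omega) = sum_{i < j} (∂f_j/∂x_i - ∂f_i/∂x_j) dx_i ∧ dx_j.
  coefficient of dx ∧ dy: ∂f_2/∂x - ∂f_1/∂y = ∂(z)/∂x - ∂(2*y*z)/∂y = -2*z
  coefficient of dx ∧ dz: ∂f_3/∂x - ∂f_1/∂z = ∂(z*(-2*x + 2*y + z))/∂x - ∂(2*y*z)/∂z = -2*y - 2*z
  coefficient of dy ∧ dz: ∂f_3/∂y - ∂f_2/∂z = ∂(z*(-2*x + 2*y + z))/∂y - ∂(z)/∂z = 2*z - 1
Assembling: d(omega) = (-2*z) dx ∧ dy + (-2*y - 2*z) dx ∧ dz + (2*z - 1) dy ∧ dz.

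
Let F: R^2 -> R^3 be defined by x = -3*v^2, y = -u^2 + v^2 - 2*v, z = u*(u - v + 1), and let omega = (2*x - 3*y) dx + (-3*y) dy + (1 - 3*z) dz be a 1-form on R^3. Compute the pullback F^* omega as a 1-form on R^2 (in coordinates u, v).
F^* omega = (-12*u^3 + 9*u^2*v - 9*u^2 + 3*u*v^2 - 6*u*v - u - v + 1) du + (3*u^3 - 15*u^2*v - 3*u^2 - u + 48*v^3 - 18*v^2 - 12*v) dv

Using F^*(f dg) = (f ∘ F) d(g ∘ F), substitute each coordinate x_i by F_i(u, v) in f_i, and replace dx_i by d F_i = (∂F_i/∂u) du + (∂F_i/∂v) dv.
  For the x component: f_1(F) = 3*u^2 - 9*v^2 + 6*v; d F_1 = (0) du + (-6*v) dv
  For the y component: f_2(F) = 3*u^2 - 3*v^2 + 6*v; d F_2 = (-2*u) du + (2*v - 2) dv
  For the z component: f_3(F) = -3*u^2 + 3*u*v - 3*u + 1; d F_3 = (2*u - v + 1) du + (-u) dv
Combining and collecting du, dv coefficients:
  coeff of du: -12*u^3 + 9*u^2*v - 9*u^2 + 3*u*v^2 - 6*u*v - u - v + 1
  coeff of dv: 3*u^3 - 15*u^2*v - 3*u^2 - u + 48*v^3 - 18*v^2 - 12*v
F^* omega = (-12*u^3 + 9*u^2*v - 9*u^2 + 3*u*v^2 - 6*u*v - u - v + 1) du + (3*u^3 - 15*u^2*v - 3*u^2 - u + 48*v^3 - 18*v^2 - 12*v) dv.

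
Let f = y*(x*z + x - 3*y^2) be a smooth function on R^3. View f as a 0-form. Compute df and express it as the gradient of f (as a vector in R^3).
df = (y*(z + 1)) dx + (x*z + x - 9*y^2) dy + (x*y) dz; grad f = (y*(z + 1), x*z + x - 9*y^2, x*y)

For a 0-form f, d f = (∂f/∂x) dx + (∂f/∂y) dy + (∂f/∂z) dz. The components of the vector representation are exactly the entries of grad f in Cartesian coordinates:
  ∂f/∂x = y*(z + 1)
  ∂f/∂y = x*z + x - 9*y^2
  ∂f/∂z = x*y.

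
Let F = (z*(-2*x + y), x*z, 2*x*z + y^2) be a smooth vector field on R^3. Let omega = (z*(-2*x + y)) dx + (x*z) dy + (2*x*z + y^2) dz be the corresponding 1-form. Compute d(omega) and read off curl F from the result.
d(omega) = (-x + 2*y) dy ∧ dz + (-2*x + y - 2*z) dz ∧ dx + (0) dx ∧ dy; curl F = (-x + 2*y, -2*x + y - 2*z, 0)

d omega = sum_{i<j} (∂f_j/∂x_i - ∂f_i/∂x_j) dx_i ∧ dx_j. Under the identification (dy ∧ dz, dz ∧ dx, dx ∧ dy) ↔ (e_x, e_y, e_z), the coefficients are exactly the components of curl F. Compute:
  ∂R/∂y - ∂Q/∂z = (2*y) - (x) = -x + 2*y
  ∂P/∂z - ∂R/∂x = (-2*x + y) - (2*z) = -2*x + y - 2*z
  ∂Q/∂x - ∂P/∂y = (z) - (z) = 0.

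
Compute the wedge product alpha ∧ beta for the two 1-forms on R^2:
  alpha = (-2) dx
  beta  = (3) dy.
alpha ∧ beta = (-6) dx ∧ dy

Distribute the wedge, using dx_i ∧ dx_j = -dx_j ∧ dx_i and dx_i ∧ dx_i = 0. For each pair (i, j) with i < j, the coefficient of dx_i ∧ dx_j in alpha ∧ beta is (alpha_i * beta_j - alpha_j * beta_i). Collecting: alpha ∧ beta = (-6) dx ∧ dy.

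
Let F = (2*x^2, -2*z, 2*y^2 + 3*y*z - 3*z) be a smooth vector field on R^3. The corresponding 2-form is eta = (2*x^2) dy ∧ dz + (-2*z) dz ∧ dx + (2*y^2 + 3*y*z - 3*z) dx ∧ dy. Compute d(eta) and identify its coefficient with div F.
d(eta) = (4*x + 3*y - 3) dx ∧ dy ∧ dz; div F = 4*x + 3*y - 3

For a 2-form in R^3 of the form above, applying d gives a 3-form with coefficient ∂P/∂x + ∂Q/∂y + ∂R/∂z:
  ∂P/∂x = 4*x
  ∂Q/∂y = 0
  ∂R/∂z = 3*y - 3
Sum = 4*x + 3*y - 3, which is exactly div F.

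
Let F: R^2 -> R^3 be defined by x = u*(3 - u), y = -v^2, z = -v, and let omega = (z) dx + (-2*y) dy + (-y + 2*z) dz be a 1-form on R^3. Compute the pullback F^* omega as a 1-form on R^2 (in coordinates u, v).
F^* omega = (v*(2*u - 3)) du + (v*(-4*v^2 - v + 2)) dv

Using F^*(f dg) = (f ∘ F) d(g ∘ F), substitute each coordinate x_i by F_i(u, v) in f_i, and replace dx_i by d F_i = (∂F_i/∂u) du + (∂F_i/∂v) dv.
  For the x component: f_1(F) = -v; d F_1 = (3 - 2*u) du + (0) dv
  For the y component: f_2(F) = 2*v^2; d F_2 = (0) du + (-2*v) dv
  For the z component: f_3(F) = v*(v - 2); d F_3 = (0) du + (-1) dv
Combining and collecting du, dv coefficients:
  coeff of du: v*(2*u - 3)
  coeff of dv: v*(-4*v^2 - v + 2)
F^* omega = (v*(2*u - 3)) du + (v*(-4*v^2 - v + 2)) dv.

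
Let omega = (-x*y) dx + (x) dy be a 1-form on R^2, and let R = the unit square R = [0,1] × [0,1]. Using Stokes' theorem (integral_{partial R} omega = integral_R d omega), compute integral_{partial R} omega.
integral_(partial R) omega = 3/2

Stokes: integral_partial_R omega = integral_R d omega with d omega = (∂Q/∂x - ∂P/∂y) dx ∧ dy.
  ∂Q/∂x = 1
  ∂P/∂y = -x
  integrand = ∂Q/∂x - ∂P/∂y = x + 1.
Integrating over R: integral_0^1 integral_0^1 (x + 1) dx dy = 3/2.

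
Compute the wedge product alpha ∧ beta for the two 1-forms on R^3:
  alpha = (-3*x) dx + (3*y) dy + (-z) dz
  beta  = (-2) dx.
alpha ∧ beta = (6*y) dx ∧ dy + (-2*z) dx ∧ dz

Distribute the wedge, using dx_i ∧ dx_j = -dx_j ∧ dx_i and dx_i ∧ dx_i = 0. For each pair (i, j) with i < j, the coefficient of dx_i ∧ dx_j in alpha ∧ beta is (alpha_i * beta_j - alpha_j * beta_i). Collecting: alpha ∧ beta = (6*y) dx ∧ dy + (-2*z) dx ∧ dz.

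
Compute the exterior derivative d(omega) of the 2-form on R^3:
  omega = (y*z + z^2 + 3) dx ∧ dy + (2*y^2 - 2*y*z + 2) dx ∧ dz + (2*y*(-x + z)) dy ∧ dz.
d(omega) = (-5*y + 4*z) dx ∧ dy ∧ dz

For a 2-form omega = sum_{i<j} g_{ij} dx_i ∧ dx_j, the exterior derivative is
  d(omega) = sum_{i<j} d(g_{ij}) ∧ dx_i ∧ dx_j = sum_{i<j, k} (∂g_{ij}/∂x_k) dx_k ∧ dx_i ∧ dx_j.
Expand each term, using dx_k ∧ dx_i ∧ dx_j = sgn(permutation) dx_{(a)} ∧ dx_{(b)} ∧ dx_{(c)} with (a < b < c) sorted:
  d(y*z + z^2 + 3) includes (∂/∂z)(y*z + z^2 + 3) dz = (y + 2*z) dz, which multiplied by dx ∧ dy gives (y + 2*z) dx ∧ dy ∧ dz
  d(2*y^2 - 2*y*z + 2) includes (∂/∂y)(2*y^2 - 2*y*z + 2) dy = (4*y - 2*z) dy, which multiplied by dx ∧ dz gives (-4*y + 2*z) dx ∧ dy ∧ dz
  d(2*y*(-x + z)) includes (∂/∂x)(2*y*(-x + z)) dx = (-2*y) dx, which multiplied by dy ∧ dz gives (-2*y) dx ∧ dy ∧ dz
Collecting like 3-forms: d(omega) = (-5*y + 4*z) dx ∧ dy ∧ dz.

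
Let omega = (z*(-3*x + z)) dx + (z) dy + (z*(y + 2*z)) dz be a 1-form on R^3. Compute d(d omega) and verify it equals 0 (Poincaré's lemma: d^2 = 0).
d(d omega) = 0

Step 1: d omega = sum_{i<j} (∂f_j/∂x_i - ∂f_i/∂x_j) dx_i ∧ dx_j:
  coeff of dx ∧ dy: 0
  coeff of dx ∧ dz: 3*x - 2*z
  coeff of dy ∧ dz: z - 1
Step 2: Apply d again to each 2-form coefficient. The only possible 3-form in R^3 is dx ∧ dy ∧ dz, with coefficient
  ∂(coeff of dy∧dz)/∂x - ∂(coeff of dx∧dz)/∂y + ∂(coeff of dx∧dy)/∂z
  = ∂/∂x (z - 1) - ∂/∂y (3*x - 2*z) + ∂/∂z (0).
Each of these terms simplifies to sums of mixed partials that cancel in pairs. The result is 0 (by equality of mixed partials for smooth functions — Schwarz / Clairaut).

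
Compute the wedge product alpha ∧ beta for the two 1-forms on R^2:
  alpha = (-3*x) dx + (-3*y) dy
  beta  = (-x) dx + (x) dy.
alpha ∧ beta = (-3*x*(x + y)) dx ∧ dy

Distribute the wedge, using dx_i ∧ dx_j = -dx_j ∧ dx_i and dx_i ∧ dx_i = 0. For each pair (i, j) with i < j, the coefficient of dx_i ∧ dx_j in alpha ∧ beta is (alpha_i * beta_j - alpha_j * beta_i). Collecting: alpha ∧ beta = (-3*x*(x + y)) dx ∧ dy.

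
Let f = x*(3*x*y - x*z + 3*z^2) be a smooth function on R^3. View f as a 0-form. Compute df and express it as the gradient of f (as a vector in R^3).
df = (6*x*y - 2*x*z + 3*z^2) dx + (3*x^2) dy + (x*(-x + 6*z)) dz; grad f = (6*x*y - 2*x*z + 3*z^2, 3*x^2, x*(-x + 6*z))

For a 0-form f, d f = (∂f/∂x) dx + (∂f/∂y) dy + (∂f/∂z) dz. The components of the vector representation are exactly the entries of grad f in Cartesian coordinates:
  ∂f/∂x = 6*x*y - 2*x*z + 3*z^2
  ∂f/∂y = 3*x^2
  ∂f/∂z = x*(-x + 6*z).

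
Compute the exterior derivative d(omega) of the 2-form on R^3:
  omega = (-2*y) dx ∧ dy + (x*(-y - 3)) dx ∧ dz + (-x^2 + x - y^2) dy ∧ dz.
d(omega) = (1 - x) dx ∧ dy ∧ dz

For a 2-form omega = sum_{i<j} g_{ij} dx_i ∧ dx_j, the exterior derivative is
  d(omega) = sum_{i<j} d(g_{ij}) ∧ dx_i ∧ dx_j = sum_{i<j, k} (∂g_{ij}/∂x_k) dx_k ∧ dx_i ∧ dx_j.
Expand each term, using dx_k ∧ dx_i ∧ dx_j = sgn(permutation) dx_{(a)} ∧ dx_{(b)} ∧ dx_{(c)} with (a < b < c) sorted:
  d(x*(-y - 3)) includes (∂/∂y)(x*(-y - 3)) dy = (-x) dy, which multiplied by dx ∧ dz gives (x) dx ∧ dy ∧ dz
  d(-x^2 + x - y^2) includes (∂/∂x)(-x^2 + x - y^2) dx = (1 - 2*x) dx, which multiplied by dy ∧ dz gives (1 - 2*x) dx ∧ dy ∧ dz
Collecting like 3-forms: d(omega) = (1 - x) dx ∧ dy ∧ dz.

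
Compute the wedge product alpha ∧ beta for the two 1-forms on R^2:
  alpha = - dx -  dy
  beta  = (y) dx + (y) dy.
alpha ∧ beta = 0

Distribute the wedge, using dx_i ∧ dx_j = -dx_j ∧ dx_i and dx_i ∧ dx_i = 0. For each pair (i, j) with i < j, the coefficient of dx_i ∧ dx_j in alpha ∧ beta is (alpha_i * beta_j - alpha_j * beta_i). Collecting: alpha ∧ beta = 0.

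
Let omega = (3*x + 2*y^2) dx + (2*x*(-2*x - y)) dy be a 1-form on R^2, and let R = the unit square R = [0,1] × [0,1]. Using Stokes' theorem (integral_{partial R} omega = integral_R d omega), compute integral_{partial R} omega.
integral_(partial R) omega = -7

Stokes: integral_partial_R omega = integral_R d omega with d omega = (∂Q/∂x - ∂P/∂y) dx ∧ dy.
  ∂Q/∂x = -8*x - 2*y
  ∂P/∂y = 4*y
  integrand = ∂Q/∂x - ∂P/∂y = -8*x - 6*y.
Integrating over R: integral_0^1 integral_0^1 (-8*x - 6*y) dx dy = -7.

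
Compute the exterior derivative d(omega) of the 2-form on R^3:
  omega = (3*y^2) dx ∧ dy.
d(omega) = 0

For a 2-form omega = sum_{i<j} g_{ij} dx_i ∧ dx_j, the exterior derivative is
  d(omega) = sum_{i<j} d(g_{ij}) ∧ dx_i ∧ dx_j = sum_{i<j, k} (∂g_{ij}/∂x_k) dx_k ∧ dx_i ∧ dx_j.
Expand each term, using dx_k ∧ dx_i ∧ dx_j = sgn(permutation) dx_{(a)} ∧ dx_{(b)} ∧ dx_{(c)} with (a < b < c) sorted:

Collecting like 3-forms: d(omega) = 0.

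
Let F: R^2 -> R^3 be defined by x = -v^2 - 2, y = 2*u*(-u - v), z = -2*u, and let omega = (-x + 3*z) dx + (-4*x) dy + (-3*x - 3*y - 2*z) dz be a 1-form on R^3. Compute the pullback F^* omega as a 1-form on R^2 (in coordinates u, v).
F^* omega = (-12*u^2 - 16*u*v^2 - 12*u*v - 40*u - 8*v^3 - 6*v^2 - 16*v - 12) du + (-8*u*v^2 + 12*u*v - 16*u - 2*v^3 - 4*v) dv

Using F^*(f dg) = (f ∘ F) d(g ∘ F), substitute each coordinate x_i by F_i(u, v) in f_i, and replace dx_i by d F_i = (∂F_i/∂u) du + (∂F_i/∂v) dv.
  For the x component: f_1(F) = -6*u + v^2 + 2; d F_1 = (0) du + (-2*v) dv
  For the y component: f_2(F) = 4*v^2 + 8; d F_2 = (-4*u - 2*v) du + (-2*u) dv
  For the z component: f_3(F) = 6*u^2 + 6*u*v + 4*u + 3*v^2 + 6; d F_3 = (-2) du + (0) dv
Combining and collecting du, dv coefficients:
  coeff of du: -12*u^2 - 16*u*v^2 - 12*u*v - 40*u - 8*v^3 - 6*v^2 - 16*v - 12
  coeff of dv: -8*u*v^2 + 12*u*v - 16*u - 2*v^3 - 4*v
F^* omega = (-12*u^2 - 16*u*v^2 - 12*u*v - 40*u - 8*v^3 - 6*v^2 - 16*v - 12) du + (-8*u*v^2 + 12*u*v - 16*u - 2*v^3 - 4*v) dv.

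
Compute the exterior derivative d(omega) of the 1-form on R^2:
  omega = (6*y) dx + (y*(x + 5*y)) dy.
d(omega) = (y - 6) dx ∧ dy

For a 1-form omega = sum_i f_i dx_i, the exterior derivative is
  d(omega) = sum_{i < j} (∂f_j/∂x_i - ∂f_i/∂x_j) dx_i ∧ dx_j.
  coefficient of dx ∧ dy: ∂f_2/∂x - ∂f_1/∂y = ∂(y*(x + 5*y))/∂x - ∂(6*y)/∂y = y - 6
Assembling: d(omega) = (y - 6) dx ∧ dy.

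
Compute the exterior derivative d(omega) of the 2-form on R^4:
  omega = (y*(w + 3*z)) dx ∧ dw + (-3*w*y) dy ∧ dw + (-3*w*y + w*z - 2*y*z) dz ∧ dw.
d(omega) = (-w - 3*z) dx ∧ dy ∧ dw + (-3*y) dx ∧ dz ∧ dw + (-3*w - 2*z) dy ∧ dz ∧ dw

For a 2-form omega = sum_{i<j} g_{ij} dx_i ∧ dx_j, the exterior derivative is
  d(omega) = sum_{i<j} d(g_{ij}) ∧ dx_i ∧ dx_j = sum_{i<j, k} (∂g_{ij}/∂x_k) dx_k ∧ dx_i ∧ dx_j.
Expand each term, using dx_k ∧ dx_i ∧ dx_j = sgn(permutation) dx_{(a)} ∧ dx_{(b)} ∧ dx_{(c)} with (a < b < c) sorted:
  d(y*(w + 3*z)) includes (∂/∂y)(y*(w + 3*z)) dy = (w + 3*z) dy, which multiplied by dx ∧ dw gives (-w - 3*z) dx ∧ dy ∧ dw
  d(y*(w + 3*z)) includes (∂/∂z)(y*(w + 3*z)) dz = (3*y) dz, which multiplied by dx ∧ dw gives (-3*y) dx ∧ dz ∧ dw
  d(-3*w*y + w*z - 2*y*z) includes (∂/∂y)(-3*w*y + w*z - 2*y*z) dy = (-3*w - 2*z) dy, which multiplied by dz ∧ dw gives (-3*w - 2*z) dy ∧ dz ∧ dw
Collecting like 3-forms: d(omega) = (-w - 3*z) dx ∧ dy ∧ dw + (-3*y) dx ∧ dz ∧ dw + (-3*w - 2*z) dy ∧ dz ∧ dw.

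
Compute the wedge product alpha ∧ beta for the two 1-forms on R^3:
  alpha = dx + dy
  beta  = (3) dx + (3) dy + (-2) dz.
alpha ∧ beta = (-2) dx ∧ dz + (-2) dy ∧ dz

Distribute the wedge, using dx_i ∧ dx_j = -dx_j ∧ dx_i and dx_i ∧ dx_i = 0. For each pair (i, j) with i < j, the coefficient of dx_i ∧ dx_j in alpha ∧ beta is (alpha_i * beta_j - alpha_j * beta_i). Collecting: alpha ∧ beta = (-2) dx ∧ dz + (-2) dy ∧ dz.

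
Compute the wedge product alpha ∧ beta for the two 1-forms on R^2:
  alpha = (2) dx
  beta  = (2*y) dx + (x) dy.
alpha ∧ beta = (2*x) dx ∧ dy

Distribute the wedge, using dx_i ∧ dx_j = -dx_j ∧ dx_i and dx_i ∧ dx_i = 0. For each pair (i, j) with i < j, the coefficient of dx_i ∧ dx_j in alpha ∧ beta is (alpha_i * beta_j - alpha_j * beta_i). Collecting: alpha ∧ beta = (2*x) dx ∧ dy.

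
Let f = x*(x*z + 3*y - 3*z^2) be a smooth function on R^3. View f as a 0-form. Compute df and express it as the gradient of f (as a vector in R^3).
df = (2*x*z + 3*y - 3*z^2) dx + (3*x) dy + (x*(x - 6*z)) dz; grad f = (2*x*z + 3*y - 3*z^2, 3*x, x*(x - 6*z))

For a 0-form f, d f = (∂f/∂x) dx + (∂f/∂y) dy + (∂f/∂z) dz. The components of the vector representation are exactly the entries of grad f in Cartesian coordinates:
  ∂f/∂x = 2*x*z + 3*y - 3*z^2
  ∂f/∂y = 3*x
  ∂f/∂z = x*(x - 6*z).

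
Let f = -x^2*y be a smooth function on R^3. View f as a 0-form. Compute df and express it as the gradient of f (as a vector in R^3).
df = (-2*x*y) dx + (-x^2) dy + (0) dz; grad f = (-2*x*y, -x^2, 0)

For a 0-form f, d f = (∂f/∂x) dx + (∂f/∂y) dy + (∂f/∂z) dz. The components of the vector representation are exactly the entries of grad f in Cartesian coordinates:
  ∂f/∂x = -2*x*y
  ∂f/∂y = -x^2
  ∂f/∂z = 0.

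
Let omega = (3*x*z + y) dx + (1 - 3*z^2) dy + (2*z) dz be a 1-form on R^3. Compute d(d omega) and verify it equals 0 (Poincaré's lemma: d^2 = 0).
d(d omega) = 0

Step 1: d omega = sum_{i<j} (∂f_j/∂x_i - ∂f_i/∂x_j) dx_i ∧ dx_j:
  coeff of dx ∧ dy: -1
  coeff of dx ∧ dz: -3*x
  coeff of dy ∧ dz: 6*z
Step 2: Apply d again to each 2-form coefficient. The only possible 3-form in R^3 is dx ∧ dy ∧ dz, with coefficient
  ∂(coeff of dy∧dz)/∂x - ∂(coeff of dx∧dz)/∂y + ∂(coeff of dx∧dy)/∂z
  = ∂/∂x (6*z) - ∂/∂y (-3*x) + ∂/∂z (-1).
Each of these terms simplifies to sums of mixed partials that cancel in pairs. The result is 0 (by equality of mixed partials for smooth functions — Schwarz / Clairaut).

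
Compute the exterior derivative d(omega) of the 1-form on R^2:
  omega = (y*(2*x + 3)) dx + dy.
d(omega) = (-2*x - 3) dx ∧ dy

For a 1-form omega = sum_i f_i dx_i, the exterior derivative is
  d(omega) = sum_{i < j} (∂f_j/∂x_i - ∂f_i/∂x_j) dx_i ∧ dx_j.
  coefficient of dx ∧ dy: ∂f_2/∂x - ∂f_1/∂y = ∂(1)/∂x - ∂(y*(2*x + 3))/∂y = -2*x - 3
Assembling: d(omega) = (-2*x - 3) dx ∧ dy.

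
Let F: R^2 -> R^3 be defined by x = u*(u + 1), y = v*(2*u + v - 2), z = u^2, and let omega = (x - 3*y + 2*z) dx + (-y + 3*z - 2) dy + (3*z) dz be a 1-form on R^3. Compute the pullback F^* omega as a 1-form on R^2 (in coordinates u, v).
F^* omega = (12*u^3 - 6*u^2*v + 5*u^2 - 10*u*v^2 + 6*u*v + u - 2*v^3 + v^2 + 2*v) du + (6*u^3 + 2*u^2*v - 6*u^2 - 6*u*v^2 + 8*u*v - 4*u - 2*v^3 + 6*v^2 - 8*v + 4) dv

Using F^*(f dg) = (f ∘ F) d(g ∘ F), substitute each coordinate x_i by F_i(u, v) in f_i, and replace dx_i by d F_i = (∂F_i/∂u) du + (∂F_i/∂v) dv.
  For the x component: f_1(F) = 3*u^2 - 6*u*v + u - 3*v^2 + 6*v; d F_1 = (2*u + 1) du + (0) dv
  For the y component: f_2(F) = 3*u^2 - 2*u*v - v^2 + 2*v - 2; d F_2 = (2*v) du + (2*u + 2*v - 2) dv
  For the z component: f_3(F) = 3*u^2; d F_3 = (2*u) du + (0) dv
Combining and collecting du, dv coefficients:
  coeff of du: 12*u^3 - 6*u^2*v + 5*u^2 - 10*u*v^2 + 6*u*v + u - 2*v^3 + v^2 + 2*v
  coeff of dv: 6*u^3 + 2*u^2*v - 6*u^2 - 6*u*v^2 + 8*u*v - 4*u - 2*v^3 + 6*v^2 - 8*v + 4
F^* omega = (12*u^3 - 6*u^2*v + 5*u^2 - 10*u*v^2 + 6*u*v + u - 2*v^3 + v^2 + 2*v) du + (6*u^3 + 2*u^2*v - 6*u^2 - 6*u*v^2 + 8*u*v - 4*u - 2*v^3 + 6*v^2 - 8*v + 4) dv.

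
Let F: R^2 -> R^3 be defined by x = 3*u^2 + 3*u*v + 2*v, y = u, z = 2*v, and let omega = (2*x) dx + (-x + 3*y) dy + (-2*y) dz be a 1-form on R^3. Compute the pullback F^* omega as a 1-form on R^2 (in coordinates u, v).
F^* omega = (36*u^3 + 54*u^2*v - 3*u^2 + 18*u*v^2 + 21*u*v + 3*u + 12*v^2 - 2*v) du + (18*u^3 + 18*u^2*v + 12*u^2 + 24*u*v - 4*u + 8*v) dv

Using F^*(f dg) = (f ∘ F) d(g ∘ F), substitute each coordinate x_i by F_i(u, v) in f_i, and replace dx_i by d F_i = (∂F_i/∂u) du + (∂F_i/∂v) dv.
  For the x component: f_1(F) = 6*u^2 + 6*u*v + 4*v; d F_1 = (6*u + 3*v) du + (3*u + 2) dv
  For the y component: f_2(F) = -3*u^2 - 3*u*v + 3*u - 2*v; d F_2 = (1) du + (0) dv
  For the z component: f_3(F) = -2*u; d F_3 = (0) du + (2) dv
Combining and collecting du, dv coefficients:
  coeff of du: 36*u^3 + 54*u^2*v - 3*u^2 + 18*u*v^2 + 21*u*v + 3*u + 12*v^2 - 2*v
  coeff of dv: 18*u^3 + 18*u^2*v + 12*u^2 + 24*u*v - 4*u + 8*v
F^* omega = (36*u^3 + 54*u^2*v - 3*u^2 + 18*u*v^2 + 21*u*v + 3*u + 12*v^2 - 2*v) du + (18*u^3 + 18*u^2*v + 12*u^2 + 24*u*v - 4*u + 8*v) dv.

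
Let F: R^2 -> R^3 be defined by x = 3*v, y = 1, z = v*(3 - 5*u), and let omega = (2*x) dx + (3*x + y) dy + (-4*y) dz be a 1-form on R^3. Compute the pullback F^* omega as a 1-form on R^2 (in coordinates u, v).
F^* omega = (20*v) du + (20*u + 18*v - 12) dv

Using F^*(f dg) = (f ∘ F) d(g ∘ F), substitute each coordinate x_i by F_i(u, v) in f_i, and replace dx_i by d F_i = (∂F_i/∂u) du + (∂F_i/∂v) dv.
  For the x component: f_1(F) = 6*v; d F_1 = (0) du + (3) dv
  For the y component: f_2(F) = 9*v + 1; d F_2 = (0) du + (0) dv
  For the z component: f_3(F) = -4; d F_3 = (-5*v) du + (3 - 5*u) dv
Combining and collecting du, dv coefficients:
  coeff of du: 20*v
  coeff of dv: 20*u + 18*v - 12
F^* omega = (20*v) du + (20*u + 18*v - 12) dv.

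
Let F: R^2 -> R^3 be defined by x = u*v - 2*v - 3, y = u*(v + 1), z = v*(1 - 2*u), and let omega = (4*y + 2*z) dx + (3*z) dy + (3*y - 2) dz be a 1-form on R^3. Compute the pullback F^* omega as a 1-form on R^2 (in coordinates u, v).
F^* omega = (v*(-12*u*v - 8*u + 5*v + 7)) du + (-12*u^2*v - 2*u^2 + 8*u*v - u - 4*v - 2) dv

Using F^*(f dg) = (f ∘ F) d(g ∘ F), substitute each coordinate x_i by F_i(u, v) in f_i, and replace dx_i by d F_i = (∂F_i/∂u) du + (∂F_i/∂v) dv.
  For the x component: f_1(F) = 4*u + 2*v; d F_1 = (v) du + (u - 2) dv
  For the y component: f_2(F) = 3*v*(1 - 2*u); d F_2 = (v + 1) du + (u) dv
  For the z component: f_3(F) = 3*u*v + 3*u - 2; d F_3 = (-2*v) du + (1 - 2*u) dv
Combining and collecting du, dv coefficients:
  coeff of du: v*(-12*u*v - 8*u + 5*v + 7)
  coeff of dv: -12*u^2*v - 2*u^2 + 8*u*v - u - 4*v - 2
F^* omega = (v*(-12*u*v - 8*u + 5*v + 7)) du + (-12*u^2*v - 2*u^2 + 8*u*v - u - 4*v - 2) dv.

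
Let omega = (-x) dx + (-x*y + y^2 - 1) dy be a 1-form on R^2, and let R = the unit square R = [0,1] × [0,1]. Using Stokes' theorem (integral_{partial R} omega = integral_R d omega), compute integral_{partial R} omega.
integral_(partial R) omega = -1/2

Stokes: integral_partial_R omega = integral_R d omega with d omega = (∂Q/∂x - ∂P/∂y) dx ∧ dy.
  ∂Q/∂x = -y
  ∂P/∂y = 0
  integrand = ∂Q/∂x - ∂P/∂y = -y.
Integrating over R: integral_0^1 integral_0^1 (-y) dx dy = -1/2.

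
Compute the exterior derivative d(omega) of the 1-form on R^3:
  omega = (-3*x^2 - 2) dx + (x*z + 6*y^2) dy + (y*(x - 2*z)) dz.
d(omega) = (z) dx ∧ dy + (y) dx ∧ dz + (-2*z) dy ∧ dz

For a 1-form omega = sum_i f_i dx_i, the exterior derivative is
  d(omega) = sum_{i < j} (∂f_j/∂x_i - ∂f_i/∂x_j) dx_i ∧ dx_j.
  coefficient of dx ∧ dy: ∂f_2/∂x - ∂f_1/∂y = ∂(x*z + 6*y^2)/∂x - ∂(-3*x^2 - 2)/∂y = z
  coefficient of dx ∧ dz: ∂f_3/∂x - ∂f_1/∂z = ∂(y*(x - 2*z))/∂x - ∂(-3*x^2 - 2)/∂z = y
  coefficient of dy ∧ dz: ∂f_3/∂y - ∂f_2/∂z = ∂(y*(x - 2*z))/∂y - ∂(x*z + 6*y^2)/∂z = -2*z
Assembling: d(omega) = (z) dx ∧ dy + (y) dx ∧ dz + (-2*z) dy ∧ dz.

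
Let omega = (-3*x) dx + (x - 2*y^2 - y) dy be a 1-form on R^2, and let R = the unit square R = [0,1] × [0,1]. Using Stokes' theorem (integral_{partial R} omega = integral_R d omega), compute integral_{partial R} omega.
integral_(partial R) omega = 1

Stokes: integral_partial_R omega = integral_R d omega with d omega = (∂Q/∂x - ∂P/∂y) dx ∧ dy.
  ∂Q/∂x = 1
  ∂P/∂y = 0
  integrand = ∂Q/∂x - ∂P/∂y = 1.
Integrating over R: integral_0^1 integral_0^1 (1) dx dy = 1.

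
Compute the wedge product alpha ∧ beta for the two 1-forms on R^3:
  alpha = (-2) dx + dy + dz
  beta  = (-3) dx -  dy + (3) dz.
alpha ∧ beta = (5) dx ∧ dy + (-3) dx ∧ dz + (4) dy ∧ dz

Distribute the wedge, using dx_i ∧ dx_j = -dx_j ∧ dx_i and dx_i ∧ dx_i = 0. For each pair (i, j) with i < j, the coefficient of dx_i ∧ dx_j in alpha ∧ beta is (alpha_i * beta_j - alpha_j * beta_i). Collecting: alpha ∧ beta = (5) dx ∧ dy + (-3) dx ∧ dz + (4) dy ∧ dz.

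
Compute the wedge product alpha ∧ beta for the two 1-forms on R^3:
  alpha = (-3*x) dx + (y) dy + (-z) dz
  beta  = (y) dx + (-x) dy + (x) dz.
alpha ∧ beta = (3*x^2 - y^2) dx ∧ dy + (-3*x^2 + y*z) dx ∧ dz + (x*(y - z)) dy ∧ dz

Distribute the wedge, using dx_i ∧ dx_j = -dx_j ∧ dx_i and dx_i ∧ dx_i = 0. For each pair (i, j) with i < j, the coefficient of dx_i ∧ dx_j in alpha ∧ beta is (alpha_i * beta_j - alpha_j * beta_i). Collecting: alpha ∧ beta = (3*x^2 - y^2) dx ∧ dy + (-3*x^2 + y*z) dx ∧ dz + (x*(y - z)) dy ∧ dz.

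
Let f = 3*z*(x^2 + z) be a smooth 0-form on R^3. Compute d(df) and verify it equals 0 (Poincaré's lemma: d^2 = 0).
d(df) = 0

Step 1: df = sum_i (∂f/∂x_i) dx_i = (6*x*z) dx + (0) dy + (3*x^2 + 6*z) dz.
Step 2: Apply d again. Using the 1-form formula, the coefficient of dx ∧ dy in d(df) is ∂^2 f/∂x ∂y - ∂^2 f/∂y ∂x = (0) - (0) = 0 (equality of mixed partials for smooth f).
Similarly for dx ∧ dz and dy ∧ dz — all coefficients vanish. So d(df) = 0.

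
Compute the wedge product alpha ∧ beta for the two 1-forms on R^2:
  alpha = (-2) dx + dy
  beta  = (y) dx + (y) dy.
alpha ∧ beta = (-3*y) dx ∧ dy

Distribute the wedge, using dx_i ∧ dx_j = -dx_j ∧ dx_i and dx_i ∧ dx_i = 0. For each pair (i, j) with i < j, the coefficient of dx_i ∧ dx_j in alpha ∧ beta is (alpha_i * beta_j - alpha_j * beta_i). Collecting: alpha ∧ beta = (-3*y) dx ∧ dy.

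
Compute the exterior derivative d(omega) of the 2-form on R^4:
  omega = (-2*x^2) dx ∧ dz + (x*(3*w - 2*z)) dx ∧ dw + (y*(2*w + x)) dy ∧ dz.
d(omega) = (2*x) dx ∧ dz ∧ dw + (y) dx ∧ dy ∧ dz + (2*y) dy ∧ dz ∧ dw

For a 2-form omega = sum_{i<j} g_{ij} dx_i ∧ dx_j, the exterior derivative is
  d(omega) = sum_{i<j} d(g_{ij}) ∧ dx_i ∧ dx_j = sum_{i<j, k} (∂g_{ij}/∂x_k) dx_k ∧ dx_i ∧ dx_j.
Expand each term, using dx_k ∧ dx_i ∧ dx_j = sgn(permutation) dx_{(a)} ∧ dx_{(b)} ∧ dx_{(c)} with (a < b < c) sorted:
  d(x*(3*w - 2*z)) includes (∂/∂z)(x*(3*w - 2*z)) dz = (-2*x) dz, which multiplied by dx ∧ dw gives (2*x) dx ∧ dz ∧ dw
  d(y*(2*w + x)) includes (∂/∂x)(y*(2*w + x)) dx = (y) dx, which multiplied by dy ∧ dz gives (y) dx ∧ dy ∧ dz
  d(y*(2*w + x)) includes (∂/∂w)(y*(2*w + x)) dw = (2*y) dw, which multiplied by dy ∧ dz gives (2*y) dy ∧ dz ∧ dw
Collecting like 3-forms: d(omega) = (2*x) dx ∧ dz ∧ dw + (y) dx ∧ dy ∧ dz + (2*y) dy ∧ dz ∧ dw.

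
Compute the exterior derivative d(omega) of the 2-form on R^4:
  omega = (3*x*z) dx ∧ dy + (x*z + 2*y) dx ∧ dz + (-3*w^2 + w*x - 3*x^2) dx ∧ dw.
d(omega) = (3*x - 2) dx ∧ dy ∧ dz

For a 2-form omega = sum_{i<j} g_{ij} dx_i ∧ dx_j, the exterior derivative is
  d(omega) = sum_{i<j} d(g_{ij}) ∧ dx_i ∧ dx_j = sum_{i<j, k} (∂g_{ij}/∂x_k) dx_k ∧ dx_i ∧ dx_j.
Expand each term, using dx_k ∧ dx_i ∧ dx_j = sgn(permutation) dx_{(a)} ∧ dx_{(b)} ∧ dx_{(c)} with (a < b < c) sorted:
  d(3*x*z) includes (∂/∂z)(3*x*z) dz = (3*x) dz, which multiplied by dx ∧ dy gives (3*x) dx ∧ dy ∧ dz
  d(x*z + 2*y) includes (∂/∂y)(x*z + 2*y) dy = (2) dy, which multiplied by dx ∧ dz gives (-2) dx ∧ dy ∧ dz
Collecting like 3-forms: d(omega) = (3*x - 2) dx ∧ dy ∧ dz.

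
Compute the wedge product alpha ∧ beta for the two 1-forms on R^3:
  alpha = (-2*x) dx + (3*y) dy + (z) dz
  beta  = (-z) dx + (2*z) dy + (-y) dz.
alpha ∧ beta = (z*(-4*x + 3*y)) dx ∧ dy + (2*x*y + z^2) dx ∧ dz + (-3*y^2 - 2*z^2) dy ∧ dz

Distribute the wedge, using dx_i ∧ dx_j = -dx_j ∧ dx_i and dx_i ∧ dx_i = 0. For each pair (i, j) with i < j, the coefficient of dx_i ∧ dx_j in alpha ∧ beta is (alpha_i * beta_j - alpha_j * beta_i). Collecting: alpha ∧ beta = (z*(-4*x + 3*y)) dx ∧ dy + (2*x*y + z^2) dx ∧ dz + (-3*y^2 - 2*z^2) dy ∧ dz.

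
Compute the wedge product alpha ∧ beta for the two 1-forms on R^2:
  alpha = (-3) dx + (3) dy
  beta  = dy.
alpha ∧ beta = (-3) dx ∧ dy

Distribute the wedge, using dx_i ∧ dx_j = -dx_j ∧ dx_i and dx_i ∧ dx_i = 0. For each pair (i, j) with i < j, the coefficient of dx_i ∧ dx_j in alpha ∧ beta is (alpha_i * beta_j - alpha_j * beta_i). Collecting: alpha ∧ beta = (-3) dx ∧ dy.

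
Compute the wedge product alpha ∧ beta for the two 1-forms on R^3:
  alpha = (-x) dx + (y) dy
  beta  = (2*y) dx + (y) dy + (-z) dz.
alpha ∧ beta = (-y*(x + 2*y)) dx ∧ dy + (x*z) dx ∧ dz + (-y*z) dy ∧ dz

Distribute the wedge, using dx_i ∧ dx_j = -dx_j ∧ dx_i and dx_i ∧ dx_i = 0. For each pair (i, j) with i < j, the coefficient of dx_i ∧ dx_j in alpha ∧ beta is (alpha_i * beta_j - alpha_j * beta_i). Collecting: alpha ∧ beta = (-y*(x + 2*y)) dx ∧ dy + (x*z) dx ∧ dz + (-y*z) dy ∧ dz.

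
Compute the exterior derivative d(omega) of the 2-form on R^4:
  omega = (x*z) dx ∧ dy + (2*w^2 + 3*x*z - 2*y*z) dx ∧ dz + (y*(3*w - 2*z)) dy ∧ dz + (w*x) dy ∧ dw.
d(omega) = (x + 2*z) dx ∧ dy ∧ dz + (4*w) dx ∧ dz ∧ dw + (3*y) dy ∧ dz ∧ dw + (w) dx ∧ dy ∧ dw

For a 2-form omega = sum_{i<j} g_{ij} dx_i ∧ dx_j, the exterior derivative is
  d(omega) = sum_{i<j} d(g_{ij}) ∧ dx_i ∧ dx_j = sum_{i<j, k} (∂g_{ij}/∂x_k) dx_k ∧ dx_i ∧ dx_j.
Expand each term, using dx_k ∧ dx_i ∧ dx_j = sgn(permutation) dx_{(a)} ∧ dx_{(b)} ∧ dx_{(c)} with (a < b < c) sorted:
  d(x*z) includes (∂/∂z)(x*z) dz = (x) dz, which multiplied by dx ∧ dy gives (x) dx ∧ dy ∧ dz
  d(2*w^2 + 3*x*z - 2*y*z) includes (∂/∂y)(2*w^2 + 3*x*z - 2*y*z) dy = (-2*z) dy, which multiplied by dx ∧ dz gives (2*z) dx ∧ dy ∧ dz
  d(2*w^2 + 3*x*z - 2*y*z) includes (∂/∂w)(2*w^2 + 3*x*z - 2*y*z) dw = (4*w) dw, which multiplied by dx ∧ dz gives (4*w) dx ∧ dz ∧ dw
  d(y*(3*w - 2*z)) includes (∂/∂w)(y*(3*w - 2*z)) dw = (3*y) dw, which multiplied by dy ∧ dz gives (3*y) dy ∧ dz ∧ dw
  d(w*x) includes (∂/∂x)(w*x) dx = (w) dx, which multiplied by dy ∧ dw gives (w) dx ∧ dy ∧ dw
Collecting like 3-forms: d(omega) = (x + 2*z) dx ∧ dy ∧ dz + (4*w) dx ∧ dz ∧ dw + (3*y) dy ∧ dz ∧ dw + (w) dx ∧ dy ∧ dw.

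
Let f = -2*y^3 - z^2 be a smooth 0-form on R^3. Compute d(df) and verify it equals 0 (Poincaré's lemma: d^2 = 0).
d(df) = 0

Step 1: df = sum_i (∂f/∂x_i) dx_i = (0) dx + (-6*y^2) dy + (-2*z) dz.
Step 2: Apply d again. Using the 1-form formula, the coefficient of dx ∧ dy in d(df) is ∂^2 f/∂x ∂y - ∂^2 f/∂y ∂x = (0) - (0) = 0 (equality of mixed partials for smooth f).
Similarly for dx ∧ dz and dy ∧ dz — all coefficients vanish. So d(df) = 0.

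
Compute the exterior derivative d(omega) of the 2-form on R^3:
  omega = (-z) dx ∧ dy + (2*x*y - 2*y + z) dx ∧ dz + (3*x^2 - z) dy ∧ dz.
d(omega) = (4*x + 1) dx ∧ dy ∧ dz

For a 2-form omega = sum_{i<j} g_{ij} dx_i ∧ dx_j, the exterior derivative is
  d(omega) = sum_{i<j} d(g_{ij}) ∧ dx_i ∧ dx_j = sum_{i<j, k} (∂g_{ij}/∂x_k) dx_k ∧ dx_i ∧ dx_j.
Expand each term, using dx_k ∧ dx_i ∧ dx_j = sgn(permutation) dx_{(a)} ∧ dx_{(b)} ∧ dx_{(c)} with (a < b < c) sorted:
  d(-z) includes (∂/∂z)(-z) dz = (-1) dz, which multiplied by dx ∧ dy gives (-1) dx ∧ dy ∧ dz
  d(2*x*y - 2*y + z) includes (∂/∂y)(2*x*y - 2*y + z) dy = (2*x - 2) dy, which multiplied by dx ∧ dz gives (2 - 2*x) dx ∧ dy ∧ dz
  d(3*x^2 - z) includes (∂/∂x)(3*x^2 - z) dx = (6*x) dx, which multiplied by dy ∧ dz gives (6*x) dx ∧ dy ∧ dz
Collecting like 3-forms: d(omega) = (4*x + 1) dx ∧ dy ∧ dz.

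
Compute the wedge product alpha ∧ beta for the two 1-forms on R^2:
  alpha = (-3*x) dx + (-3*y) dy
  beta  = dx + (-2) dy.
alpha ∧ beta = (6*x + 3*y) dx ∧ dy

Distribute the wedge, using dx_i ∧ dx_j = -dx_j ∧ dx_i and dx_i ∧ dx_i = 0. For each pair (i, j) with i < j, the coefficient of dx_i ∧ dx_j in alpha ∧ beta is (alpha_i * beta_j - alpha_j * beta_i). Collecting: alpha ∧ beta = (6*x + 3*y) dx ∧ dy.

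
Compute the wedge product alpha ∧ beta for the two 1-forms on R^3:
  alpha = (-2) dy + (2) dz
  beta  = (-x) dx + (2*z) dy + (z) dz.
alpha ∧ beta = (-2*x) dx ∧ dy + (-6*z) dy ∧ dz + (2*x) dx ∧ dz

Distribute the wedge, using dx_i ∧ dx_j = -dx_j ∧ dx_i and dx_i ∧ dx_i = 0. For each pair (i, j) with i < j, the coefficient of dx_i ∧ dx_j in alpha ∧ beta is (alpha_i * beta_j - alpha_j * beta_i). Collecting: alpha ∧ beta = (-2*x) dx ∧ dy + (-6*z) dy ∧ dz + (2*x) dx ∧ dz.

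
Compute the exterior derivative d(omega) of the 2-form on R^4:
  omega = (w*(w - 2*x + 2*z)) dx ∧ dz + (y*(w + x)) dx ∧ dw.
d(omega) = (2*w - 2*x + 2*z) dx ∧ dz ∧ dw + (-w - x) dx ∧ dy ∧ dw

For a 2-form omega = sum_{i<j} g_{ij} dx_i ∧ dx_j, the exterior derivative is
  d(omega) = sum_{i<j} d(g_{ij}) ∧ dx_i ∧ dx_j = sum_{i<j, k} (∂g_{ij}/∂x_k) dx_k ∧ dx_i ∧ dx_j.
Expand each term, using dx_k ∧ dx_i ∧ dx_j = sgn(permutation) dx_{(a)} ∧ dx_{(b)} ∧ dx_{(c)} with (a < b < c) sorted:
  d(w*(w - 2*x + 2*z)) includes (∂/∂w)(w*(w - 2*x + 2*z)) dw = (2*w - 2*x + 2*z) dw, which multiplied by dx ∧ dz gives (2*w - 2*x + 2*z) dx ∧ dz ∧ dw
  d(y*(w + x)) includes (∂/∂y)(y*(w + x)) dy = (w + x) dy, which multiplied by dx ∧ dw gives (-w - x) dx ∧ dy ∧ dw
Collecting like 3-forms: d(omega) = (2*w - 2*x + 2*z) dx ∧ dz ∧ dw + (-w - x) dx ∧ dy ∧ dw.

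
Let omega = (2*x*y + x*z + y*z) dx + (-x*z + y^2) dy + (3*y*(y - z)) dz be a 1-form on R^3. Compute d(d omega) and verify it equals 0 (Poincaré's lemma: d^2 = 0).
d(d omega) = 0

Step 1: d omega = sum_{i<j} (∂f_j/∂x_i - ∂f_i/∂x_j) dx_i ∧ dx_j:
  coeff of dx ∧ dy: -2*x - 2*z
  coeff of dx ∧ dz: -x - y
  coeff of dy ∧ dz: x + 6*y - 3*z
Step 2: Apply d again to each 2-form coefficient. The only possible 3-form in R^3 is dx ∧ dy ∧ dz, with coefficient
  ∂(coeff of dy∧dz)/∂x - ∂(coeff of dx∧dz)/∂y + ∂(coeff of dx∧dy)/∂z
  = ∂/∂x (x + 6*y - 3*z) - ∂/∂y (-x - y) + ∂/∂z (-2*x - 2*z).
Each of these terms simplifies to sums of mixed partials that cancel in pairs. The result is 0 (by equality of mixed partials for smooth functions — Schwarz / Clairaut).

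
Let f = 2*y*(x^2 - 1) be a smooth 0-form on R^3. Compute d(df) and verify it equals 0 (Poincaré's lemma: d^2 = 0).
d(df) = 0

Step 1: df = sum_i (∂f/∂x_i) dx_i = (4*x*y) dx + (2*x^2 - 2) dy + (0) dz.
Step 2: Apply d again. Using the 1-form formula, the coefficient of dx ∧ dy in d(df) is ∂^2 f/∂x ∂y - ∂^2 f/∂y ∂x = (4*x) - (4*x) = 0 (equality of mixed partials for smooth f).
Similarly for dx ∧ dz and dy ∧ dz — all coefficients vanish. So d(df) = 0.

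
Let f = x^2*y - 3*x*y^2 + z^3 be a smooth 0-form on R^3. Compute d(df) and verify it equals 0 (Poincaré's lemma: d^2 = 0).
d(df) = 0

Step 1: df = sum_i (∂f/∂x_i) dx_i = (y*(2*x - 3*y)) dx + (x*(x - 6*y)) dy + (3*z^2) dz.
Step 2: Apply d again. Using the 1-form formula, the coefficient of dx ∧ dy in d(df) is ∂^2 f/∂x ∂y - ∂^2 f/∂y ∂x = (2*x - 6*y) - (2*x - 6*y) = 0 (equality of mixed partials for smooth f).
Similarly for dx ∧ dz and dy ∧ dz — all coefficients vanish. So d(df) = 0.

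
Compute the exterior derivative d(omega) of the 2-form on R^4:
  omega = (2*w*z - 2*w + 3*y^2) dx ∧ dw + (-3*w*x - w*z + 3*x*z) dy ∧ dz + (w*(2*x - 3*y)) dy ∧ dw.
d(omega) = (2*w - 6*y) dx ∧ dy ∧ dw + (-2*w) dx ∧ dz ∧ dw + (-3*w + 3*z) dx ∧ dy ∧ dz + (-3*x - z) dy ∧ dz ∧ dw

For a 2-form omega = sum_{i<j} g_{ij} dx_i ∧ dx_j, the exterior derivative is
  d(omega) = sum_{i<j} d(g_{ij}) ∧ dx_i ∧ dx_j = sum_{i<j, k} (∂g_{ij}/∂x_k) dx_k ∧ dx_i ∧ dx_j.
Expand each term, using dx_k ∧ dx_i ∧ dx_j = sgn(permutation) dx_{(a)} ∧ dx_{(b)} ∧ dx_{(c)} with (a < b < c) sorted:
  d(2*w*z - 2*w + 3*y^2) includes (∂/∂y)(2*w*z - 2*w + 3*y^2) dy = (6*y) dy, which multiplied by dx ∧ dw gives (-6*y) dx ∧ dy ∧ dw
  d(2*w*z - 2*w + 3*y^2) includes (∂/∂z)(2*w*z - 2*w + 3*y^2) dz = (2*w) dz, which multiplied by dx ∧ dw gives (-2*w) dx ∧ dz ∧ dw
  d(-3*w*x - w*z + 3*x*z) includes (∂/∂x)(-3*w*x - w*z + 3*x*z) dx = (-3*w + 3*z) dx, which multiplied by dy ∧ dz gives (-3*w + 3*z) dx ∧ dy ∧ dz
  d(-3*w*x - w*z + 3*x*z) includes (∂/∂w)(-3*w*x - w*z + 3*x*z) dw = (-3*x - z) dw, which multiplied by dy ∧ dz gives (-3*x - z) dy ∧ dz ∧ dw
  d(w*(2*x - 3*y)) includes (∂/∂x)(w*(2*x - 3*y)) dx = (2*w) dx, which multiplied by dy ∧ dw gives (2*w) dx ∧ dy ∧ dw
Collecting like 3-forms: d(omega) = (2*w - 6*y) dx ∧ dy ∧ dw + (-2*w) dx ∧ dz ∧ dw + (-3*w + 3*z) dx ∧ dy ∧ dz + (-3*x - z) dy ∧ dz ∧ dw.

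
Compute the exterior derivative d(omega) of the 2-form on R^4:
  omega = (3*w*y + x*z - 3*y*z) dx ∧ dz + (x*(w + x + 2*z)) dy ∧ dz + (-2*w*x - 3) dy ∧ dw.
d(omega) = (-2*w + 2*x + 5*z) dx ∧ dy ∧ dz + (3*y) dx ∧ dz ∧ dw + (x) dy ∧ dz ∧ dw + (-2*w) dx ∧ dy ∧ dw

For a 2-form omega = sum_{i<j} g_{ij} dx_i ∧ dx_j, the exterior derivative is
  d(omega) = sum_{i<j} d(g_{ij}) ∧ dx_i ∧ dx_j = sum_{i<j, k} (∂g_{ij}/∂x_k) dx_k ∧ dx_i ∧ dx_j.
Expand each term, using dx_k ∧ dx_i ∧ dx_j = sgn(permutation) dx_{(a)} ∧ dx_{(b)} ∧ dx_{(c)} with (a < b < c) sorted:
  d(3*w*y + x*z - 3*y*z) includes (∂/∂y)(3*w*y + x*z - 3*y*z) dy = (3*w - 3*z) dy, which multiplied by dx ∧ dz gives (-3*w + 3*z) dx ∧ dy ∧ dz
  d(3*w*y + x*z - 3*y*z) includes (∂/∂w)(3*w*y + x*z - 3*y*z) dw = (3*y) dw, which multiplied by dx ∧ dz gives (3*y) dx ∧ dz ∧ dw
  d(x*(w + x + 2*z)) includes (∂/∂x)(x*(w + x + 2*z)) dx = (w + 2*x + 2*z) dx, which multiplied by dy ∧ dz gives (w + 2*x + 2*z) dx ∧ dy ∧ dz
  d(x*(w + x + 2*z)) includes (∂/∂w)(x*(w + x + 2*z)) dw = (x) dw, which multiplied by dy ∧ dz gives (x) dy ∧ dz ∧ dw
  d(-2*w*x - 3) includes (∂/∂x)(-2*w*x - 3) dx = (-2*w) dx, which multiplied by dy ∧ dw gives (-2*w) dx ∧ dy ∧ dw
Collecting like 3-forms: d(omega) = (-2*w + 2*x + 5*z) dx ∧ dy ∧ dz + (3*y) dx ∧ dz ∧ dw + (x) dy ∧ dz ∧ dw + (-2*w) dx ∧ dy ∧ dw.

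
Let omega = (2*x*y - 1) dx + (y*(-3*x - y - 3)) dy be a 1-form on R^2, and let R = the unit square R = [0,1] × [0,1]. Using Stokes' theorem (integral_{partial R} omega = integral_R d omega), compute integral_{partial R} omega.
integral_(partial R) omega = -5/2

Stokes: integral_partial_R omega = integral_R d omega with d omega = (∂Q/∂x - ∂P/∂y) dx ∧ dy.
  ∂Q/∂x = -3*y
  ∂P/∂y = 2*x
  integrand = ∂Q/∂x - ∂P/∂y = -2*x - 3*y.
Integrating over R: integral_0^1 integral_0^1 (-2*x - 3*y) dx dy = -5/2.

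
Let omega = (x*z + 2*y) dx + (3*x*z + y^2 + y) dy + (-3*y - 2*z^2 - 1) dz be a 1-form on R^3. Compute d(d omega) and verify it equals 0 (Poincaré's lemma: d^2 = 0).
d(d omega) = 0

Step 1: d omega = sum_{i<j} (∂f_j/∂x_i - ∂f_i/∂x_j) dx_i ∧ dx_j:
  coeff of dx ∧ dy: 3*z - 2
  coeff of dx ∧ dz: -x
  coeff of dy ∧ dz: -3*x - 3
Step 2: Apply d again to each 2-form coefficient. The only possible 3-form in R^3 is dx ∧ dy ∧ dz, with coefficient
  ∂(coeff of dy∧dz)/∂x - ∂(coeff of dx∧dz)/∂y + ∂(coeff of dx∧dy)/∂z
  = ∂/∂x (-3*x - 3) - ∂/∂y (-x) + ∂/∂z (3*z - 2).
Each of these terms simplifies to sums of mixed partials that cancel in pairs. The result is 0 (by equality of mixed partials for smooth functions — Schwarz / Clairaut).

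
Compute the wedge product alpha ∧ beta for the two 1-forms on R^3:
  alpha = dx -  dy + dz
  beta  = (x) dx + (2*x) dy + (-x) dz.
alpha ∧ beta = (3*x) dx ∧ dy + (-2*x) dx ∧ dz + (-x) dy ∧ dz

Distribute the wedge, using dx_i ∧ dx_j = -dx_j ∧ dx_i and dx_i ∧ dx_i = 0. For each pair (i, j) with i < j, the coefficient of dx_i ∧ dx_j in alpha ∧ beta is (alpha_i * beta_j - alpha_j * beta_i). Collecting: alpha ∧ beta = (3*x) dx ∧ dy + (-2*x) dx ∧ dz + (-x) dy ∧ dz.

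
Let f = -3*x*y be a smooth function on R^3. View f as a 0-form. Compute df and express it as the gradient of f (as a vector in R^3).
df = (-3*y) dx + (-3*x) dy + (0) dz; grad f = (-3*y, -3*x, 0)

For a 0-form f, d f = (∂f/∂x) dx + (∂f/∂y) dy + (∂f/∂z) dz. The components of the vector representation are exactly the entries of grad f in Cartesian coordinates:
  ∂f/∂x = -3*y
  ∂f/∂y = -3*x
  ∂f/∂z = 0.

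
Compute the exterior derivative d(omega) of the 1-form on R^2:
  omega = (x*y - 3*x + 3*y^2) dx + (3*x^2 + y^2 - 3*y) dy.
d(omega) = (5*x - 6*y) dx ∧ dy

For a 1-form omega = sum_i f_i dx_i, the exterior derivative is
  d(omega) = sum_{i < j} (∂f_j/∂x_i - ∂f_i/∂x_j) dx_i ∧ dx_j.
  coefficient of dx ∧ dy: ∂f_2/∂x - ∂f_1/∂y = ∂(3*x^2 + y^2 - 3*y)/∂x - ∂(x*y - 3*x + 3*y^2)/∂y = 5*x - 6*y
Assembling: d(omega) = (5*x - 6*y) dx ∧ dy.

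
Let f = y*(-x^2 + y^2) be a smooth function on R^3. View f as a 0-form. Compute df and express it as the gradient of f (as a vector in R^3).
df = (-2*x*y) dx + (-x^2 + 3*y^2) dy + (0) dz; grad f = (-2*x*y, -x^2 + 3*y^2, 0)

For a 0-form f, d f = (∂f/∂x) dx + (∂f/∂y) dy + (∂f/∂z) dz. The components of the vector representation are exactly the entries of grad f in Cartesian coordinates:
  ∂f/∂x = -2*x*y
  ∂f/∂y = -x^2 + 3*y^2
  ∂f/∂z = 0.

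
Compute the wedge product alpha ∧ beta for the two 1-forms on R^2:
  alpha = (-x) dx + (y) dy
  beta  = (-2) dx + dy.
alpha ∧ beta = (-x + 2*y) dx ∧ dy

Distribute the wedge, using dx_i ∧ dx_j = -dx_j ∧ dx_i and dx_i ∧ dx_i = 0. For each pair (i, j) with i < j, the coefficient of dx_i ∧ dx_j in alpha ∧ beta is (alpha_i * beta_j - alpha_j * beta_i). Collecting: alpha ∧ beta = (-x + 2*y) dx ∧ dy.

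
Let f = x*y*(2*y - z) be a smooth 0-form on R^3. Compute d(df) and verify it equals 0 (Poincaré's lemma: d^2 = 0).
d(df) = 0

Step 1: df = sum_i (∂f/∂x_i) dx_i = (y*(2*y - z)) dx + (x*(4*y - z)) dy + (-x*y) dz.
Step 2: Apply d again. Using the 1-form formula, the coefficient of dx ∧ dy in d(df) is ∂^2 f/∂x ∂y - ∂^2 f/∂y ∂x = (4*y - z) - (4*y - z) = 0 (equality of mixed partials for smooth f).
Similarly for dx ∧ dz and dy ∧ dz — all coefficients vanish. So d(df) = 0.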